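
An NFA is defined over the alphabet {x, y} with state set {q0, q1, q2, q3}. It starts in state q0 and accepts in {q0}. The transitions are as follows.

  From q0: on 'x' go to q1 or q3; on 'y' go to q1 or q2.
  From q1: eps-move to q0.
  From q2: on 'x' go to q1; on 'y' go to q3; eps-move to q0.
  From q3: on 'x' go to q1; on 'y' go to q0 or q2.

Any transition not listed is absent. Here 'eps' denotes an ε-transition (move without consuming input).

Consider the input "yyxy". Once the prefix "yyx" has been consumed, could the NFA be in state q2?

No

Start in {q0}.
Read 'y': {q0} → {q0, q1, q2}.
Read 'y': {q0, q1, q2} → {q0, q1, q2, q3}.
Read 'x': {q0, q1, q2, q3} → {q0, q1, q3}.
State q2 is not in {q0, q1, q3}.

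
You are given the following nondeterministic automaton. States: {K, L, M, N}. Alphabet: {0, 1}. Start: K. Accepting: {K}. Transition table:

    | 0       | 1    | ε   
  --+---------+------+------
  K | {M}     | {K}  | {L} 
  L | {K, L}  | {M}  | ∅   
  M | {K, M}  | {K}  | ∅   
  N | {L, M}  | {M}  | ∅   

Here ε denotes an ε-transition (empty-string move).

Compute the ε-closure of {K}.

Begin with {K}.
ε-move K → L; add L.

{K, L}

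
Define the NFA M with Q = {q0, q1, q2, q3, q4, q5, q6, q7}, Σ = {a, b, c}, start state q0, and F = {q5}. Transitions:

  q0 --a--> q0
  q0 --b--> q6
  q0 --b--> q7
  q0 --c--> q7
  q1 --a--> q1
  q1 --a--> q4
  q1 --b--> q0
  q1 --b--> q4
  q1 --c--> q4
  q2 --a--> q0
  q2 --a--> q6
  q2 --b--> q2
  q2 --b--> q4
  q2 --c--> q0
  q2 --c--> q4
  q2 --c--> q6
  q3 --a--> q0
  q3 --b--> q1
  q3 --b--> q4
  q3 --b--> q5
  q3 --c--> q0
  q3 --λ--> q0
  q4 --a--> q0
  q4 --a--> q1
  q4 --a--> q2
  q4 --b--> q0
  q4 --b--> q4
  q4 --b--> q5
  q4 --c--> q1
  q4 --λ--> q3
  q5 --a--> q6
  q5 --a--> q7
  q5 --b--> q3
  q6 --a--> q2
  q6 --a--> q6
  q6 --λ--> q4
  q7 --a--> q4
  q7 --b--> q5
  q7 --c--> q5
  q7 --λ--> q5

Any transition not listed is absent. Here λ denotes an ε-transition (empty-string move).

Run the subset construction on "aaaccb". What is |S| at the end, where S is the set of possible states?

2

Start in {q0}.
Read 'a': q0→{q0}; now {q0}.
Read 'a': q0→{q0}; now {q0}.
Read 'a': q0→{q0}; now {q0}.
Read 'c': q0→{q7}; union {q7}; ε-closure = {q5, q7}.
Read 'c': q5→∅, q7→{q5}; now {q5}.
Read 'b': q5→{q3}; union {q3}; ε-closure = {q0, q3}.
That set has 2 states.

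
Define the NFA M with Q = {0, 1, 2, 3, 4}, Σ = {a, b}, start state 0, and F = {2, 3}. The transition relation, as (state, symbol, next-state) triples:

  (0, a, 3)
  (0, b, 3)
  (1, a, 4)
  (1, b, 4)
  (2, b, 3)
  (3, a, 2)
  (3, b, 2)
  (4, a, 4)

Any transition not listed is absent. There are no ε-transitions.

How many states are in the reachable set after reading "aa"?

Start in {0}.
Read 'a': 0→{3}; now {3}.
Read 'a': 3→{2}; now {2}.
That set has 1 state.

1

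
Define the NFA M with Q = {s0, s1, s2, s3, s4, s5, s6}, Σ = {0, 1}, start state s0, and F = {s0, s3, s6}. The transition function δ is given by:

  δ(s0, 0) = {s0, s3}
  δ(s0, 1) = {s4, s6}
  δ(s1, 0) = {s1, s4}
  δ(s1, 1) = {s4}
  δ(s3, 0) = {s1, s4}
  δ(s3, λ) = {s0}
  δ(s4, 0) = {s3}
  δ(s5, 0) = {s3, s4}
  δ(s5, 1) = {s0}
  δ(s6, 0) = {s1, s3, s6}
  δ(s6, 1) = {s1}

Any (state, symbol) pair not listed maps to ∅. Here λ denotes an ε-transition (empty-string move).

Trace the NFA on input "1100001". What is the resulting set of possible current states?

Start in {s0}.
Read '1': s0→{s4, s6}; now {s4, s6}.
Read '1': s4→∅, s6→{s1}; now {s1}.
Read '0': s1→{s1, s4}; now {s1, s4}.
Read '0': s1→{s1, s4}, s4→{s3}; union {s1, s3, s4}; ε-closure = {s0, s1, s3, s4}.
Read '0': s0→{s0, s3}, s1→{s1, s4}, s3→{s1, s4}, s4→{s3}; now {s0, s1, s3, s4}.
Read '0': s0→{s0, s3}, s1→{s1, s4}, s3→{s1, s4}, s4→{s3}; now {s0, s1, s3, s4}.
Read '1': s0→{s4, s6}, s1→{s4}, s3→∅, s4→∅; now {s4, s6}.

{s4, s6}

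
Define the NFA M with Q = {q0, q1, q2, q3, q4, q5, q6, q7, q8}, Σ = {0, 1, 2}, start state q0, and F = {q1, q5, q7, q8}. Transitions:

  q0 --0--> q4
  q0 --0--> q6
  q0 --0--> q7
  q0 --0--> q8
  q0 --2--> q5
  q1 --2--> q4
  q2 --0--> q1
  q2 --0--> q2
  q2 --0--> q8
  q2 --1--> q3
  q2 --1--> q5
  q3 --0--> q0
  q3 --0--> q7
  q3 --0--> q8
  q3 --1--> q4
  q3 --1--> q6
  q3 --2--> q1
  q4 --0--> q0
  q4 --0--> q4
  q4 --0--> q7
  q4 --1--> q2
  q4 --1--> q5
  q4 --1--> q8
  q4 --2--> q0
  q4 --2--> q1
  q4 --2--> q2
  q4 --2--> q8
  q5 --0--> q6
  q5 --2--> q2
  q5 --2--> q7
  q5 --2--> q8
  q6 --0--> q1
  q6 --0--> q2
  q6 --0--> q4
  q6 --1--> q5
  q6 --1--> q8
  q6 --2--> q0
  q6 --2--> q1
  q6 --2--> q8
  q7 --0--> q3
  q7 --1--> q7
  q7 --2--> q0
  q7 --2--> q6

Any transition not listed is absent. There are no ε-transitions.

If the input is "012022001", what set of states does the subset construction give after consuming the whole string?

{q2, q3, q4, q5, q6, q7, q8}

Start in {q0}.
Read '0': {q0} → {q4, q6, q7, q8}.
Read '1': {q4, q6, q7, q8} → {q2, q5, q7, q8}.
Read '2': {q2, q5, q7, q8} → {q0, q2, q6, q7, q8}.
Read '0': {q0, q2, q6, q7, q8} → {q1, q2, q3, q4, q6, q7, q8}.
Read '2': {q1, q2, q3, q4, q6, q7, q8} → {q0, q1, q2, q4, q6, q8}.
Read '2': {q0, q1, q2, q4, q6, q8} → {q0, q1, q2, q4, q5, q8}.
Read '0': {q0, q1, q2, q4, q5, q8} → {q0, q1, q2, q4, q6, q7, q8}.
Read '0': {q0, q1, q2, q4, q6, q7, q8} → {q0, q1, q2, q3, q4, q6, q7, q8}.
Read '1': {q0, q1, q2, q3, q4, q6, q7, q8} → {q2, q3, q4, q5, q6, q7, q8}.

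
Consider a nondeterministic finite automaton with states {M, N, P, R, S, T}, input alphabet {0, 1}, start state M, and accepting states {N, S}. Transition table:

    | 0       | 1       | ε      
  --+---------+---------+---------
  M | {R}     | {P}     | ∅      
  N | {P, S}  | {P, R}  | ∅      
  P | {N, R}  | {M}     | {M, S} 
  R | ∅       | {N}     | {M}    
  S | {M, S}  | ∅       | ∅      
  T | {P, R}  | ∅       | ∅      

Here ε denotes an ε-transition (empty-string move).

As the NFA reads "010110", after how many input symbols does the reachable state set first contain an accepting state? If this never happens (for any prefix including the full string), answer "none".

Start in {M}.
Read '0': {M} → {M, R}.
Read '1': {M, R} → {M, N, P, S}.
None of the earlier sets intersect F, but {M, N, P, S} does.

2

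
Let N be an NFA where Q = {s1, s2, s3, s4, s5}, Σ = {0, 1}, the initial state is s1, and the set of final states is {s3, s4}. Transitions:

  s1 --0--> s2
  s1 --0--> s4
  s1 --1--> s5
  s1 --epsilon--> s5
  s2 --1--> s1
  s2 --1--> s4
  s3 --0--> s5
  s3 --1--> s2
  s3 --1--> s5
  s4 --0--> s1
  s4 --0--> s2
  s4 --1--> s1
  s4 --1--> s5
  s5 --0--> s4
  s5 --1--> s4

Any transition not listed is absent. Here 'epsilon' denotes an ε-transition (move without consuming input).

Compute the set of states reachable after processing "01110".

Start: ε-closure({s1}) = {s1, s5}.
Read '0': {s1, s5} → {s2, s4}.
Read '1': {s2, s4} → {s1, s4, s5}.
Read '1': {s1, s4, s5} → {s1, s4, s5}.
Read '1': {s1, s4, s5} → {s1, s4, s5}.
Read '0': {s1, s4, s5} → {s1, s2, s4, s5}.

{s1, s2, s4, s5}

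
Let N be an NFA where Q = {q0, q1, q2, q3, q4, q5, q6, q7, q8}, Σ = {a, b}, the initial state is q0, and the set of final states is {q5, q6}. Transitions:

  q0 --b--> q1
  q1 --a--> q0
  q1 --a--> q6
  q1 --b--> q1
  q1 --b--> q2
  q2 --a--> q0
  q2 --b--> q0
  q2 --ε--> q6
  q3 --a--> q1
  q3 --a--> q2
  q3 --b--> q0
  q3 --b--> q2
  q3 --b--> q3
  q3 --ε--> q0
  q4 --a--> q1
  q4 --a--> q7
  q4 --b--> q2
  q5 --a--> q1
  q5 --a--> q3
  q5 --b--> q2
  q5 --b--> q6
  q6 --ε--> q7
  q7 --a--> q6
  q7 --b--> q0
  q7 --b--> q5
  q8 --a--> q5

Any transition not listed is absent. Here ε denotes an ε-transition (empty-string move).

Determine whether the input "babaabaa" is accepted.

Yes

Start in {q0}.
Read 'b': {q0} → {q1}.
Read 'a': {q1} → {q0, q6, q7}.
Read 'b': {q0, q6, q7} → {q0, q1, q5}.
Read 'a': {q0, q1, q5} → {q0, q1, q3, q6, q7}.
Read 'a': {q0, q1, q3, q6, q7} → {q0, q1, q2, q6, q7}.
Read 'b': {q0, q1, q2, q6, q7} → {q0, q1, q2, q5, q6, q7}.
Read 'a': {q0, q1, q2, q5, q6, q7} → {q0, q1, q3, q6, q7}.
Read 'a': {q0, q1, q3, q6, q7} → {q0, q1, q2, q6, q7}.
The final set {q0, q1, q2, q6, q7} contains the accepting state q6.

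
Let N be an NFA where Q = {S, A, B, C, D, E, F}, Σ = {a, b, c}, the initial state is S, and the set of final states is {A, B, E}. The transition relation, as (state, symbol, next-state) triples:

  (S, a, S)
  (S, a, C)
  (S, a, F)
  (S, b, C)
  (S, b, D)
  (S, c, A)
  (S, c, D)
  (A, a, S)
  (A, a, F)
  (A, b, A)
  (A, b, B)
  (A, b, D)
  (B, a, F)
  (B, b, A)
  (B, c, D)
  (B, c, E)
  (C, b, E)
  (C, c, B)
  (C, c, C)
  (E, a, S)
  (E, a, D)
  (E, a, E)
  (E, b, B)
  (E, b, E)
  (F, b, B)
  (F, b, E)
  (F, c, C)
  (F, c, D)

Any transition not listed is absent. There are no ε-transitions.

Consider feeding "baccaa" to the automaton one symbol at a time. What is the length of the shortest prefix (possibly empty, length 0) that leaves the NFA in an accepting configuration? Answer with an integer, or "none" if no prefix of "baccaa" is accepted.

none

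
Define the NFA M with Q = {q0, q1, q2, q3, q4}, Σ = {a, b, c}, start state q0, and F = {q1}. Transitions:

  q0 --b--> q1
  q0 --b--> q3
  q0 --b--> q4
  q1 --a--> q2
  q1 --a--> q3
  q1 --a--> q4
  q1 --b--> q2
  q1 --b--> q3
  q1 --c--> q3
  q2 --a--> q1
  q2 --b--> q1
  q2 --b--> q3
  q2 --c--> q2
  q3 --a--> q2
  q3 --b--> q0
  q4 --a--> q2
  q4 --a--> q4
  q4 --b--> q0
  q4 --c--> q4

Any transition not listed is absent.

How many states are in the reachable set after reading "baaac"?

3

Start in {q0}.
Read 'b': {q0} → {q1, q3, q4}.
Read 'a': {q1, q3, q4} → {q2, q3, q4}.
Read 'a': {q2, q3, q4} → {q1, q2, q4}.
Read 'a': {q1, q2, q4} → {q1, q2, q3, q4}.
Read 'c': {q1, q2, q3, q4} → {q2, q3, q4}.
That set has 3 states.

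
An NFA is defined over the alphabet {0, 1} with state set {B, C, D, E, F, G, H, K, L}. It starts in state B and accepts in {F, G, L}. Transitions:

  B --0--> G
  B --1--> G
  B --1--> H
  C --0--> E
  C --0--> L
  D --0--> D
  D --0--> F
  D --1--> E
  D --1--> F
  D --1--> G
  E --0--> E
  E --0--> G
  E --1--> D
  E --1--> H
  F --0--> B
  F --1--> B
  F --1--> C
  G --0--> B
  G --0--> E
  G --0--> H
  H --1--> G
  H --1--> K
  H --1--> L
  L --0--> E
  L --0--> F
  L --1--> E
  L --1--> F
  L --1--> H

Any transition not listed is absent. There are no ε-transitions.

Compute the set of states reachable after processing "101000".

{B, D, E, F, G, H}

Start in {B}.
Read '1': B→{G, H}; now {G, H}.
Read '0': G→{B, E, H}, H→∅; now {B, E, H}.
Read '1': B→{G, H}, E→{D, H}, H→{G, K, L}; now {D, G, H, K, L}.
Read '0': D→{D, F}, G→{B, E, H}, H→∅, K→∅, L→{E, F}; now {B, D, E, F, H}.
Read '0': B→{G}, D→{D, F}, E→{E, G}, F→{B}, H→∅; now {B, D, E, F, G}.
Read '0': B→{G}, D→{D, F}, E→{E, G}, F→{B}, G→{B, E, H}; now {B, D, E, F, G, H}.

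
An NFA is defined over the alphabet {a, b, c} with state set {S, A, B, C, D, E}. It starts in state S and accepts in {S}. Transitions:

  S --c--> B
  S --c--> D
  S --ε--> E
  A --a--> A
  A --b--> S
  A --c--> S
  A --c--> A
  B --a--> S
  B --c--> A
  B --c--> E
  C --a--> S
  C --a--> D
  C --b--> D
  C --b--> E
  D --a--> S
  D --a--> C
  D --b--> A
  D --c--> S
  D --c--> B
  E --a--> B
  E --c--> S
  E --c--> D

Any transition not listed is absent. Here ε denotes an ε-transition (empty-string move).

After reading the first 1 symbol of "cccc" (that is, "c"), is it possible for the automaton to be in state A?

Start: ε-closure({S}) = {S, E}.
Read 'c': {S, E} → {S, B, D, E}.
State A is not in {S, B, D, E}.

No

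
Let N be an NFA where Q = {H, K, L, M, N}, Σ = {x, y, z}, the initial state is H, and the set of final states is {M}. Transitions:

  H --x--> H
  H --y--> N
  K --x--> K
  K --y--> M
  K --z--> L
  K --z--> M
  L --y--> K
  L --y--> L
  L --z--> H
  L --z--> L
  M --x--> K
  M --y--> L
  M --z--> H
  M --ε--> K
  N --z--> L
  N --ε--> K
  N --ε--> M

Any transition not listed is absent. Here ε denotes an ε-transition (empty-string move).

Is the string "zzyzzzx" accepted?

No

Start in {H}.
Read 'z': H→∅; now ∅.
The set is empty and remains empty for the remaining 6 symbols.
The final set ∅ contains no accepting state.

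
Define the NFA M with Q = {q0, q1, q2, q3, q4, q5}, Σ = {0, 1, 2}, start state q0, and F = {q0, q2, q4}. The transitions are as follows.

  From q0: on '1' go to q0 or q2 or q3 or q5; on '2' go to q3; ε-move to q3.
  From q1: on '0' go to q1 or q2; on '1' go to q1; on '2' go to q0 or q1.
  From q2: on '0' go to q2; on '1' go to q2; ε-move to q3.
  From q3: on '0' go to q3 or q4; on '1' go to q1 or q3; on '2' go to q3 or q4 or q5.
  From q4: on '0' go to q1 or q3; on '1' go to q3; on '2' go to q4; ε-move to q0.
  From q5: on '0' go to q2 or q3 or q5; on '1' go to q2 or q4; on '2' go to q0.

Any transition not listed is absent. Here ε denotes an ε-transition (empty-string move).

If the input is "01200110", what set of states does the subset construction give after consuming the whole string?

Start: ε-closure({q0}) = {q0, q3}.
Read '0': q0→∅, q3→{q3, q4}; union {q3, q4}; ε-closure = {q0, q3, q4}.
Read '1': q0→{q0, q2, q3, q5}, q3→{q1, q3}, q4→{q3}; now {q0, q1, q2, q3, q5}.
Read '2': q0→{q3}, q1→{q0, q1}, q2→∅, q3→{q3, q4, q5}, q5→{q0}; now {q0, q1, q3, q4, q5}.
Read '0': q0→∅, q1→{q1, q2}, q3→{q3, q4}, q4→{q1, q3}, q5→{q2, q3, q5}; union {q1, q2, q3, q4, q5}; ε-closure = {q0, q1, q2, q3, q4, q5}.
Read '0': q0→∅, q1→{q1, q2}, q2→{q2}, q3→{q3, q4}, q4→{q1, q3}, q5→{q2, q3, q5}; union {q1, q2, q3, q4, q5}; ε-closure = {q0, q1, q2, q3, q4, q5}.
Read '1': q0→{q0, q2, q3, q5}, q1→{q1}, q2→{q2}, q3→{q1, q3}, q4→{q3}, q5→{q2, q4}; now {q0, q1, q2, q3, q4, q5}.
Read '1': q0→{q0, q2, q3, q5}, q1→{q1}, q2→{q2}, q3→{q1, q3}, q4→{q3}, q5→{q2, q4}; now {q0, q1, q2, q3, q4, q5}.
Read '0': q0→∅, q1→{q1, q2}, q2→{q2}, q3→{q3, q4}, q4→{q1, q3}, q5→{q2, q3, q5}; union {q1, q2, q3, q4, q5}; ε-closure = {q0, q1, q2, q3, q4, q5}.

{q0, q1, q2, q3, q4, q5}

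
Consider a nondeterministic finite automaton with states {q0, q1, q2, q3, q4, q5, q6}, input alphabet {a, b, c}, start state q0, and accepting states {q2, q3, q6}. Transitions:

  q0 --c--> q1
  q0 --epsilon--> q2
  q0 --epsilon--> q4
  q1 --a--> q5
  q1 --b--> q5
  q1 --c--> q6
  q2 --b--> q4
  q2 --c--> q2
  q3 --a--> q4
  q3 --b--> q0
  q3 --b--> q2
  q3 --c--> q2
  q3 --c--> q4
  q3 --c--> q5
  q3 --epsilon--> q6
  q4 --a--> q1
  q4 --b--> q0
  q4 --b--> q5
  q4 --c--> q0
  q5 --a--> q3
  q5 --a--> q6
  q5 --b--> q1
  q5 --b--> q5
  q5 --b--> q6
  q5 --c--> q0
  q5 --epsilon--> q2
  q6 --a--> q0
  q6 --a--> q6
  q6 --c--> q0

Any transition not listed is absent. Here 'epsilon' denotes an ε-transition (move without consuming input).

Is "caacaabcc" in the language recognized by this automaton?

Start: ε-closure({q0}) = {q0, q2, q4}.
Read 'c': {q0, q2, q4} → {q0, q1, q2, q4}.
Read 'a': {q0, q1, q2, q4} → {q1, q2, q5}.
Read 'a': {q1, q2, q5} → {q2, q3, q5, q6}.
Read 'c': {q2, q3, q5, q6} → {q0, q2, q4, q5}.
Read 'a': {q0, q2, q4, q5} → {q1, q3, q6}.
Read 'a': {q1, q3, q6} → {q0, q2, q4, q5, q6}.
Read 'b': {q0, q2, q4, q5, q6} → {q0, q1, q2, q4, q5, q6}.
Read 'c': {q0, q1, q2, q4, q5, q6} → {q0, q1, q2, q4, q6}.
Read 'c': {q0, q1, q2, q4, q6} → {q0, q1, q2, q4, q6}.
The final set {q0, q1, q2, q4, q6} contains the accepting states q2, q6.

Yes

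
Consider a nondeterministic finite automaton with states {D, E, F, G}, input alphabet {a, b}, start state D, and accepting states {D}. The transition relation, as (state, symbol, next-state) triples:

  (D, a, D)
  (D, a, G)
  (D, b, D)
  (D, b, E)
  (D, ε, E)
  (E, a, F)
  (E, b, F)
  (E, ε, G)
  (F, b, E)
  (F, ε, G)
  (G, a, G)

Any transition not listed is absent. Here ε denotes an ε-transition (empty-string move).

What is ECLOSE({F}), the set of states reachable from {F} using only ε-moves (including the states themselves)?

Begin with {F}.
ε-move F → G; add G.

{F, G}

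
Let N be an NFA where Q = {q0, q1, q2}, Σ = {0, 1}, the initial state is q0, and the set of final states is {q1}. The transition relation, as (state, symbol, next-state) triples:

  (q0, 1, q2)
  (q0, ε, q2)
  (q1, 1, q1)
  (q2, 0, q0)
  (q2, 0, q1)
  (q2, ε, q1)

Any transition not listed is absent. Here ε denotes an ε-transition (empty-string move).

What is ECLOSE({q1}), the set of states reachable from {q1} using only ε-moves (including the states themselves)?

Begin with {q1}.
No ε-moves leave this set, so the closure equals the set itself.

{q1}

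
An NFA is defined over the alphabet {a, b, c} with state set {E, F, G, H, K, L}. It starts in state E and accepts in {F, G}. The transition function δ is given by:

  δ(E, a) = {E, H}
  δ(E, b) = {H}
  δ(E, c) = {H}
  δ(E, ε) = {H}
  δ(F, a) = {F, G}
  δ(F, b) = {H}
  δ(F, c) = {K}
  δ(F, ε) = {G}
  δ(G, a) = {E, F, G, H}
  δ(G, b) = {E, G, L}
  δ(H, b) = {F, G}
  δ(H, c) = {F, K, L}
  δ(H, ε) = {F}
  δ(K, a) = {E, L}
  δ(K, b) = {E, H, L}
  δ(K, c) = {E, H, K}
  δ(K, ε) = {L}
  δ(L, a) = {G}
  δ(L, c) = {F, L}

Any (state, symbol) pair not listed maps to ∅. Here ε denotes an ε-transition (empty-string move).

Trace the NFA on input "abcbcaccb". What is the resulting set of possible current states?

Start: ε-closure({E}) = {E, F, G, H}.
Read 'a': E→{E, H}, F→{F, G}, G→{E, F, G, H}, H→∅; now {E, F, G, H}.
Read 'b': E→{H}, F→{H}, G→{E, G, L}, H→{F, G}; now {E, F, G, H, L}.
Read 'c': E→{H}, F→{K}, G→∅, H→{F, K, L}, L→{F, L}; union {F, H, K, L}; ε-closure = {F, G, H, K, L}.
Read 'b': F→{H}, G→{E, G, L}, H→{F, G}, K→{E, H, L}, L→∅; now {E, F, G, H, L}.
Read 'c': E→{H}, F→{K}, G→∅, H→{F, K, L}, L→{F, L}; union {F, H, K, L}; ε-closure = {F, G, H, K, L}.
Read 'a': F→{F, G}, G→{E, F, G, H}, H→∅, K→{E, L}, L→{G}; now {E, F, G, H, L}.
Read 'c': E→{H}, F→{K}, G→∅, H→{F, K, L}, L→{F, L}; union {F, H, K, L}; ε-closure = {F, G, H, K, L}.
Read 'c': F→{K}, G→∅, H→{F, K, L}, K→{E, H, K}, L→{F, L}; union {E, F, H, K, L}; ε-closure = {E, F, G, H, K, L}.
Read 'b': E→{H}, F→{H}, G→{E, G, L}, H→{F, G}, K→{E, H, L}, L→∅; now {E, F, G, H, L}.

{E, F, G, H, L}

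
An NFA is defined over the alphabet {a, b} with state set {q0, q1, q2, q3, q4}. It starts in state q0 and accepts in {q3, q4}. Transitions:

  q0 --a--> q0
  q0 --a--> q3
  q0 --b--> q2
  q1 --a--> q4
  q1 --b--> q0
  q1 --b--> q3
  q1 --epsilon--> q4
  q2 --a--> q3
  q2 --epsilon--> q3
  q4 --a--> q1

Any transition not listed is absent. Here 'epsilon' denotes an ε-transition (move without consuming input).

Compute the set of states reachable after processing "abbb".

Start in {q0}.
Read 'a': q0→{q0, q3}; now {q0, q3}.
Read 'b': q0→{q2}, q3→∅; union {q2}; ε-closure = {q2, q3}.
Read 'b': q2→∅, q3→∅; now ∅.
The set is empty and remains empty for the remaining 1 symbol.

∅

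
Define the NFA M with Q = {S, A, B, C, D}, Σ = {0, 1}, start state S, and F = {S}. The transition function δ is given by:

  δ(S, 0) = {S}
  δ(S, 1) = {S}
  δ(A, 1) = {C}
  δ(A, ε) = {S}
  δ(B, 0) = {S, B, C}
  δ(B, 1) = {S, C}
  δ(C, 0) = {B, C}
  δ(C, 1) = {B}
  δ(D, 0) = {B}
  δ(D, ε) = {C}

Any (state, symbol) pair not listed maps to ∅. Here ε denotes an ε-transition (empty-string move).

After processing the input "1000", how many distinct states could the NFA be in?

1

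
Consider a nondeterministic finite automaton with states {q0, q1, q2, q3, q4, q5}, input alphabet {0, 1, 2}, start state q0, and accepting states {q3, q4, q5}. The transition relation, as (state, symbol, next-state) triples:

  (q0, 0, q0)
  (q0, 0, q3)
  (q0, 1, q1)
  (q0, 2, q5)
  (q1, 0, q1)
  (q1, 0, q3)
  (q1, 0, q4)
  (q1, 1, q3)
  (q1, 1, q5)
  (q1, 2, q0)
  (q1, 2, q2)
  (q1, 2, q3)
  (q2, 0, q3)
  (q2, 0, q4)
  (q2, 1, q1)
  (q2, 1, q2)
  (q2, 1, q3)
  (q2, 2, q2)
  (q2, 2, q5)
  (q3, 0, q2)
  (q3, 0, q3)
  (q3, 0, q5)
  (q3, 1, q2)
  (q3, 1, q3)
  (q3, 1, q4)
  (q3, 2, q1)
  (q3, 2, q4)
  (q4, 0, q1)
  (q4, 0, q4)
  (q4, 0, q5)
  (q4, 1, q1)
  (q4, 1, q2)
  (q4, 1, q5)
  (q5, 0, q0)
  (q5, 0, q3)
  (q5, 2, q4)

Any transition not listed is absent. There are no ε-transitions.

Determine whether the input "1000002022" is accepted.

Yes

Start in {q0}.
Read '1': {q0} → {q1}.
Read '0': {q1} → {q1, q3, q4}.
Read '0': {q1, q3, q4} → {q1, q2, q3, q4, q5}.
Read '0': {q1, q2, q3, q4, q5} → {q0, q1, q2, q3, q4, q5}.
Read '0': {q0, q1, q2, q3, q4, q5} → {q0, q1, q2, q3, q4, q5}.
Read '0': {q0, q1, q2, q3, q4, q5} → {q0, q1, q2, q3, q4, q5}.
Read '2': {q0, q1, q2, q3, q4, q5} → {q0, q1, q2, q3, q4, q5}.
Read '0': {q0, q1, q2, q3, q4, q5} → {q0, q1, q2, q3, q4, q5}.
Read '2': {q0, q1, q2, q3, q4, q5} → {q0, q1, q2, q3, q4, q5}.
Read '2': {q0, q1, q2, q3, q4, q5} → {q0, q1, q2, q3, q4, q5}.
The final set {q0, q1, q2, q3, q4, q5} contains the accepting states q3, q4, q5.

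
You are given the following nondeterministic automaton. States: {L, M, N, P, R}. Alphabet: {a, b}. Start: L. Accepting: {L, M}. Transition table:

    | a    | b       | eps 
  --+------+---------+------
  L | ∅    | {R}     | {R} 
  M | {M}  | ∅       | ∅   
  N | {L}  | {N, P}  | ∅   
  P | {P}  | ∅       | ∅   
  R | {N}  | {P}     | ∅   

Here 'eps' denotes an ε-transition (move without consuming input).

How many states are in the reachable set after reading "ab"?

Start: ε-closure({L}) = {L, R}.
Read 'a': {L, R} → {N}.
Read 'b': {N} → {N, P}.
That set has 2 states.

2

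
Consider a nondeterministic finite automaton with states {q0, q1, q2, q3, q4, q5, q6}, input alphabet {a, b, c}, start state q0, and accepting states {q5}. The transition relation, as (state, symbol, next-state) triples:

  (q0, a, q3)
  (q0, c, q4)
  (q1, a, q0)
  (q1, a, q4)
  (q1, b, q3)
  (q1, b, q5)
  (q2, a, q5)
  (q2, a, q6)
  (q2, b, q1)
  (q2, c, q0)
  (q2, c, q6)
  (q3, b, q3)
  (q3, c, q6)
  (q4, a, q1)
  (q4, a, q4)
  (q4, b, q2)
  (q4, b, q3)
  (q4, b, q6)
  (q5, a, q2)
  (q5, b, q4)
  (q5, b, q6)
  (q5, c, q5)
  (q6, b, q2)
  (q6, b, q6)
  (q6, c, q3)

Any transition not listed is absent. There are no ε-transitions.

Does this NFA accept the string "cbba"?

Start in {q0}.
Read 'c': {q0} → {q4}.
Read 'b': {q4} → {q2, q3, q6}.
Read 'b': {q2, q3, q6} → {q1, q2, q3, q6}.
Read 'a': {q1, q2, q3, q6} → {q0, q4, q5, q6}.
The final set {q0, q4, q5, q6} contains the accepting state q5.

Yes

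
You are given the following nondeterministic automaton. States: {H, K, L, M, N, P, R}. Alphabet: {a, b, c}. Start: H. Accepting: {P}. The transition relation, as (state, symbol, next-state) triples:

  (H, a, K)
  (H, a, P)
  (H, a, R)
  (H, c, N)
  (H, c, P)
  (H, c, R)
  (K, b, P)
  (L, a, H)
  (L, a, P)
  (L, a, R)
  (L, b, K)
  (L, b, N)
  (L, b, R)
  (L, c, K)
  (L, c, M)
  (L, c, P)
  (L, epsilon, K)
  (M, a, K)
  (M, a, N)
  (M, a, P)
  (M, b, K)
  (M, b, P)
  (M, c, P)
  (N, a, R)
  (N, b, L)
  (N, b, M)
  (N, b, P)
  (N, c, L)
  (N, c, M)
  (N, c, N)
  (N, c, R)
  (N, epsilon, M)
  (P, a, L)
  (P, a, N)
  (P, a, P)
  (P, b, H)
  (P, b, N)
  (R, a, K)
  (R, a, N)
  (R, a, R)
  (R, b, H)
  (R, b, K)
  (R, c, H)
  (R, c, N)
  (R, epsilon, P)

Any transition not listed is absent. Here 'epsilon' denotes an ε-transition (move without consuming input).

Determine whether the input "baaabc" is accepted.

No

Start in {H}.
Read 'b': {H} → ∅.
The set is empty and remains empty for the remaining 5 symbols.
The final set ∅ contains no accepting state.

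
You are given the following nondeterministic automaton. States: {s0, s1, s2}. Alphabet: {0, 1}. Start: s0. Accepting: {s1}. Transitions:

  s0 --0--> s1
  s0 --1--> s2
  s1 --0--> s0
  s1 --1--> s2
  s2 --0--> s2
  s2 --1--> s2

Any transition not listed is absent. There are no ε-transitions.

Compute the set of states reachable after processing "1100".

{s2}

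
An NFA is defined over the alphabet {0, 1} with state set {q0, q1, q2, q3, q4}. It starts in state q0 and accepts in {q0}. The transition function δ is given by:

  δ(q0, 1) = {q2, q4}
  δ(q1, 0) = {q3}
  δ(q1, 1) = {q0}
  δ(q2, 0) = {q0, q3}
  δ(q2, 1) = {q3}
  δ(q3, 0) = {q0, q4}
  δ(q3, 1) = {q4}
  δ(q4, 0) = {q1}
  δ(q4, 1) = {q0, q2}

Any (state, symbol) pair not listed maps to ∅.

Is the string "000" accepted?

Start in {q0}.
Read '0': {q0} → ∅.
The set is empty and remains empty for the remaining 2 symbols.
The final set ∅ contains no accepting state.

No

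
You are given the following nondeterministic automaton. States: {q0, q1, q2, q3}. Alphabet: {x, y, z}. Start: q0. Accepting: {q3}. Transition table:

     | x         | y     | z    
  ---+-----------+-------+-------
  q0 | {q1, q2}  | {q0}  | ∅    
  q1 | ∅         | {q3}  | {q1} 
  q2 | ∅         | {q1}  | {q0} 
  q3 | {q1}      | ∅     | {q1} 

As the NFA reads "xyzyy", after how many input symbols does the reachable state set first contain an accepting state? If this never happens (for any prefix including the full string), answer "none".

Start in {q0}.
Read 'x': q0→{q1, q2}; now {q1, q2}.
Read 'y': q1→{q3}, q2→{q1}; now {q1, q3}.
None of the earlier sets intersect F, but {q1, q3} does.

2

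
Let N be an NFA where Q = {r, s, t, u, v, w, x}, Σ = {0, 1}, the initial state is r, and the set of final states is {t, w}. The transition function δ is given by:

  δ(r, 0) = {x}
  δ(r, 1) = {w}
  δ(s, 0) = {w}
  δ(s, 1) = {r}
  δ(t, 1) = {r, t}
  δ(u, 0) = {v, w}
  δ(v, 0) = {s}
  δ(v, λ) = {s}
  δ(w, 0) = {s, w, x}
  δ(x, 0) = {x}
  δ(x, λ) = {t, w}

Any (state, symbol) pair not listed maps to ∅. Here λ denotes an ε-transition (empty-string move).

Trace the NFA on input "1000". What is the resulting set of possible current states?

Start in {r}.
Read '1': r→{w}; now {w}.
Read '0': w→{s, w, x}; union {s, w, x}; ε-closure = {s, t, w, x}.
Read '0': s→{w}, t→∅, w→{s, w, x}, x→{x}; union {s, w, x}; ε-closure = {s, t, w, x}.
Read '0': s→{w}, t→∅, w→{s, w, x}, x→{x}; union {s, w, x}; ε-closure = {s, t, w, x}.

{s, t, w, x}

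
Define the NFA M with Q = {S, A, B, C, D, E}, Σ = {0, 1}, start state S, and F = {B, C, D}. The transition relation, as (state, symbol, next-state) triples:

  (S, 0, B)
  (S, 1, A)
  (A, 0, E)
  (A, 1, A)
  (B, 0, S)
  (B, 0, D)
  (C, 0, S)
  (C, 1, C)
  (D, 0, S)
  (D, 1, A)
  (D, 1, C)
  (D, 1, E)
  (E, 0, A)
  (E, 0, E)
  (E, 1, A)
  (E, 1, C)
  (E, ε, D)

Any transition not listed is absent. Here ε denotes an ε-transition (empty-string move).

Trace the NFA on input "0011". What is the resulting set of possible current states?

{A, C, D, E}

Start in {S}.
Read '0': {S} → {B}.
Read '0': {B} → {S, D}.
Read '1': {S, D} → {A, C, D, E}.
Read '1': {A, C, D, E} → {A, C, D, E}.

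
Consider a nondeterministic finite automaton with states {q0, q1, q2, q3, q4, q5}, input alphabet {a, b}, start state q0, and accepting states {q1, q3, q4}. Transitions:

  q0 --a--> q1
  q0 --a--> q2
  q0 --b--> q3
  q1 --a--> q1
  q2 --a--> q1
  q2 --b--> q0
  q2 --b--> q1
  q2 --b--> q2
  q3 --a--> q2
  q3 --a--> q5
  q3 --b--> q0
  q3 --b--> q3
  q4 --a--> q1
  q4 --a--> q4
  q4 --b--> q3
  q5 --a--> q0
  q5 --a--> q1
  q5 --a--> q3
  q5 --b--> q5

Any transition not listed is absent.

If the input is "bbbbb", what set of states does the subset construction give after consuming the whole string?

{q0, q3}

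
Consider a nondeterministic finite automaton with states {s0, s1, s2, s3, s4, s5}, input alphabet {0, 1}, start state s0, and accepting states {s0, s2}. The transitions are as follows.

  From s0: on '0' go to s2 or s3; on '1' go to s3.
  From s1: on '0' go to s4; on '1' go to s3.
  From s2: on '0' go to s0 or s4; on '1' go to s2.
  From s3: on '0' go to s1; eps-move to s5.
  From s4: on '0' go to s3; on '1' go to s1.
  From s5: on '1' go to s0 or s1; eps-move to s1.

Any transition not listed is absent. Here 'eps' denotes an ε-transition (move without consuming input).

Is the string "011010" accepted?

Start in {s0}.
Read '0': s0→{s2, s3}; union {s2, s3}; ε-closure = {s1, s2, s3, s5}.
Read '1': s1→{s3}, s2→{s2}, s3→∅, s5→{s0, s1}; union {s0, s1, s2, s3}; ε-closure = {s0, s1, s2, s3, s5}.
Read '1': s0→{s3}, s1→{s3}, s2→{s2}, s3→∅, s5→{s0, s1}; union {s0, s1, s2, s3}; ε-closure = {s0, s1, s2, s3, s5}.
Read '0': s0→{s2, s3}, s1→{s4}, s2→{s0, s4}, s3→{s1}, s5→∅; union {s0, s1, s2, s3, s4}; ε-closure = {s0, s1, s2, s3, s4, s5}.
Read '1': s0→{s3}, s1→{s3}, s2→{s2}, s3→∅, s4→{s1}, s5→{s0, s1}; union {s0, s1, s2, s3}; ε-closure = {s0, s1, s2, s3, s5}.
Read '0': s0→{s2, s3}, s1→{s4}, s2→{s0, s4}, s3→{s1}, s5→∅; union {s0, s1, s2, s3, s4}; ε-closure = {s0, s1, s2, s3, s4, s5}.
The final set {s0, s1, s2, s3, s4, s5} contains the accepting states s0, s2.

Yes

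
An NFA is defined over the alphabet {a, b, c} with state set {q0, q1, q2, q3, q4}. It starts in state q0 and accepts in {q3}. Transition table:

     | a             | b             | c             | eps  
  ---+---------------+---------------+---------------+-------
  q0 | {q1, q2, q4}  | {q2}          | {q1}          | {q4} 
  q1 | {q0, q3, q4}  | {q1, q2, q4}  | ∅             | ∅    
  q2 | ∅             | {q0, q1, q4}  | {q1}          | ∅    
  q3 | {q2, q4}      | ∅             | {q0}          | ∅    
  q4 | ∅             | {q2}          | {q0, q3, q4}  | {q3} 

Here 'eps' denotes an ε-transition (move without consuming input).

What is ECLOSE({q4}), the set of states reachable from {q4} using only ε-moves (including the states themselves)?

{q3, q4}

Begin with {q4}.
ε-move q4 → q3; add q3.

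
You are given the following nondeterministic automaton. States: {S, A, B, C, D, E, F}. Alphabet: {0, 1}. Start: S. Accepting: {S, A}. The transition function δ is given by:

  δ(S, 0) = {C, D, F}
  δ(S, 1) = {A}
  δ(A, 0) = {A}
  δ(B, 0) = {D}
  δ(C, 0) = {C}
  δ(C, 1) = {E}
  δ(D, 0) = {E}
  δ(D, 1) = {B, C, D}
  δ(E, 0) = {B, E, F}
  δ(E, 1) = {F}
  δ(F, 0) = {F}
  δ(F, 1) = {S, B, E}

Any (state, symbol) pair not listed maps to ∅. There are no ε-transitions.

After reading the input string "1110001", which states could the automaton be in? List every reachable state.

Start in {S}.
Read '1': S→{A}; now {A}.
Read '1': A→∅; now ∅.
The set is empty and remains empty for the remaining 5 symbols.

∅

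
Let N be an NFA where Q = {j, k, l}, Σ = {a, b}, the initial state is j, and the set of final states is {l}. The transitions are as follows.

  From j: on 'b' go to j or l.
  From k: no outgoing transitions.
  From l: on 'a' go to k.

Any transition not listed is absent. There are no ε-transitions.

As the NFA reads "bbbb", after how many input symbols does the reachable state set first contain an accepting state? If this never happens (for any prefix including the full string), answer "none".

1

Start in {j}.
Read 'b': j→{j, l}; now {j, l}.
None of the earlier sets intersect F, but {j, l} does.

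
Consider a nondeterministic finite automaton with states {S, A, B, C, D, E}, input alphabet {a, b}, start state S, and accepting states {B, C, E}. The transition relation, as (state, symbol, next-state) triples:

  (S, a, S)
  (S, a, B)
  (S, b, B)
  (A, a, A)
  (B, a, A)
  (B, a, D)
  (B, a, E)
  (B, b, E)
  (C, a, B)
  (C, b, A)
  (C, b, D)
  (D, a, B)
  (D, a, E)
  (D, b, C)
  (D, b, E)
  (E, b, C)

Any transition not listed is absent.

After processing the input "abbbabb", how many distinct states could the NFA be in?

3

Start in {S}.
Read 'a': S→{S, B}; now {S, B}.
Read 'b': S→{B}, B→{E}; now {B, E}.
Read 'b': B→{E}, E→{C}; now {C, E}.
Read 'b': C→{A, D}, E→{C}; now {A, C, D}.
Read 'a': A→{A}, C→{B}, D→{B, E}; now {A, B, E}.
Read 'b': A→∅, B→{E}, E→{C}; now {C, E}.
Read 'b': C→{A, D}, E→{C}; now {A, C, D}.
That set has 3 states.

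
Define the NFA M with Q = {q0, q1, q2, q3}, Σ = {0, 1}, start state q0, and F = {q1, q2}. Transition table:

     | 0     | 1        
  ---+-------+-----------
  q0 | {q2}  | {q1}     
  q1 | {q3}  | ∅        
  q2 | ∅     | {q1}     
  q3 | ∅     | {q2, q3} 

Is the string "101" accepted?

Start in {q0}.
Read '1': q0→{q1}; now {q1}.
Read '0': q1→{q3}; now {q3}.
Read '1': q3→{q2, q3}; now {q2, q3}.
The final set {q2, q3} contains the accepting state q2.

Yes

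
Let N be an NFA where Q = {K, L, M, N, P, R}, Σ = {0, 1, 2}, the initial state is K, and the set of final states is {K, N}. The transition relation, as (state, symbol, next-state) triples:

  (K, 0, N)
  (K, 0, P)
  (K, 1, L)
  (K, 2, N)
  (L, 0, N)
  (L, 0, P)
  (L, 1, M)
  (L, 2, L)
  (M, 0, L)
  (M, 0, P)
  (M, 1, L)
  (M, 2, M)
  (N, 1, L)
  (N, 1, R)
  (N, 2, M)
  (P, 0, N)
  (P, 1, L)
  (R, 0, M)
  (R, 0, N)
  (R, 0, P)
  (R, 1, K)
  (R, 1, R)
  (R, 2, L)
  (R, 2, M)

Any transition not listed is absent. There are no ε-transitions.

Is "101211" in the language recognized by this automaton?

No

Start in {K}.
Read '1': K→{L}; now {L}.
Read '0': L→{N, P}; now {N, P}.
Read '1': N→{L, R}, P→{L}; now {L, R}.
Read '2': L→{L}, R→{L, M}; now {L, M}.
Read '1': L→{M}, M→{L}; now {L, M}.
Read '1': L→{M}, M→{L}; now {L, M}.
The final set {L, M} contains no accepting state.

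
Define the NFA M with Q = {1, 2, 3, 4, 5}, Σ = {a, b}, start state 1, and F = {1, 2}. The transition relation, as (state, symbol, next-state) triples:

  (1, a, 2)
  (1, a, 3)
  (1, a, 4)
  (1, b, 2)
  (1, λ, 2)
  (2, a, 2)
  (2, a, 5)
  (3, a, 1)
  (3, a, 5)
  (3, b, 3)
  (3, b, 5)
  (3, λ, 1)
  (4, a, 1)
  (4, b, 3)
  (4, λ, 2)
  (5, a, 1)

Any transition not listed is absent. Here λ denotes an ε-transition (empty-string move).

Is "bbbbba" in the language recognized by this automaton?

No

Start: ε-closure({1}) = {1, 2}.
Read 'b': {1, 2} → {2}.
Read 'b': {2} → ∅.
The set is empty and remains empty for the remaining 4 symbols.
The final set ∅ contains no accepting state.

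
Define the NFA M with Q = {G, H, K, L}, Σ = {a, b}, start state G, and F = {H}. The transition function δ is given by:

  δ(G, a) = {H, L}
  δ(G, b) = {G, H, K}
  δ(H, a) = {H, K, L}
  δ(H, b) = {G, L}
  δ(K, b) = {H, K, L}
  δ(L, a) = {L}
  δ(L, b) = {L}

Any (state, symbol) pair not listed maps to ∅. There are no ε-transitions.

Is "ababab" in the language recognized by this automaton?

No

Start in {G}.
Read 'a': G→{H, L}; now {H, L}.
Read 'b': H→{G, L}, L→{L}; now {G, L}.
Read 'a': G→{H, L}, L→{L}; now {H, L}.
Read 'b': H→{G, L}, L→{L}; now {G, L}.
Read 'a': G→{H, L}, L→{L}; now {H, L}.
Read 'b': H→{G, L}, L→{L}; now {G, L}.
The final set {G, L} contains no accepting state.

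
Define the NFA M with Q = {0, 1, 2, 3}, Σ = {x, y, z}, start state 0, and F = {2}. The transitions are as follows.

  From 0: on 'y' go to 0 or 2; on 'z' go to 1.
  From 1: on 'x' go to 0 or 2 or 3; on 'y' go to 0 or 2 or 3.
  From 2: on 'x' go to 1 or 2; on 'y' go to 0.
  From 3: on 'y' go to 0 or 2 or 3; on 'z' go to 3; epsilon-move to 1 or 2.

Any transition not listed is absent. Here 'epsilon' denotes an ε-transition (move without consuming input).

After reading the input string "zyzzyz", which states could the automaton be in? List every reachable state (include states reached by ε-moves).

Start in {0}.
Read 'z': {0} → {1}.
Read 'y': {1} → {0, 1, 2, 3}.
Read 'z': {0, 1, 2, 3} → {1, 2, 3}.
Read 'z': {1, 2, 3} → {1, 2, 3}.
Read 'y': {1, 2, 3} → {0, 1, 2, 3}.
Read 'z': {0, 1, 2, 3} → {1, 2, 3}.

{1, 2, 3}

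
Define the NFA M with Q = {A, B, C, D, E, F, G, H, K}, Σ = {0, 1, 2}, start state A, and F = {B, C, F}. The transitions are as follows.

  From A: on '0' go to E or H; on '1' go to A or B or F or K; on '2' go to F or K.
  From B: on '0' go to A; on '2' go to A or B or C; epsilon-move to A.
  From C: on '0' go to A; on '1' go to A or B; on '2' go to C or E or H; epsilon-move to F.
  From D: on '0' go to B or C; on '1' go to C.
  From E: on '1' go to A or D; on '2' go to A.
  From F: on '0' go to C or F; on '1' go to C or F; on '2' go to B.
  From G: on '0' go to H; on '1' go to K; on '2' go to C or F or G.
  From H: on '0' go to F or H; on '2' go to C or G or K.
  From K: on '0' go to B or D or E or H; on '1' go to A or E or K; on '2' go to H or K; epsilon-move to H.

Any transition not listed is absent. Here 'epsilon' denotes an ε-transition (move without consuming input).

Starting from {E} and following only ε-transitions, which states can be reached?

Begin with {E}.
No ε-moves leave this set, so the closure equals the set itself.

{E}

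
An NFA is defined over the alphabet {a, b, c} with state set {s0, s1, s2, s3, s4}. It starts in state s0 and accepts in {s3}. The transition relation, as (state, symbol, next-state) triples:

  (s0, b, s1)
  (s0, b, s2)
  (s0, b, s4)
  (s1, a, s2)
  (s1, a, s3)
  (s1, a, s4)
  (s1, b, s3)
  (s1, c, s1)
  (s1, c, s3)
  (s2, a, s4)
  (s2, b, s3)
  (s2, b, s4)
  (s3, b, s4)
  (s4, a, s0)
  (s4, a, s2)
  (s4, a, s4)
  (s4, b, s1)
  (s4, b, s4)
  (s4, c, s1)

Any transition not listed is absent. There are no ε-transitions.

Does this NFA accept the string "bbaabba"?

Yes

Start in {s0}.
Read 'b': {s0} → {s1, s2, s4}.
Read 'b': {s1, s2, s4} → {s1, s3, s4}.
Read 'a': {s1, s3, s4} → {s0, s2, s3, s4}.
Read 'a': {s0, s2, s3, s4} → {s0, s2, s4}.
Read 'b': {s0, s2, s4} → {s1, s2, s3, s4}.
Read 'b': {s1, s2, s3, s4} → {s1, s3, s4}.
Read 'a': {s1, s3, s4} → {s0, s2, s3, s4}.
The final set {s0, s2, s3, s4} contains the accepting state s3.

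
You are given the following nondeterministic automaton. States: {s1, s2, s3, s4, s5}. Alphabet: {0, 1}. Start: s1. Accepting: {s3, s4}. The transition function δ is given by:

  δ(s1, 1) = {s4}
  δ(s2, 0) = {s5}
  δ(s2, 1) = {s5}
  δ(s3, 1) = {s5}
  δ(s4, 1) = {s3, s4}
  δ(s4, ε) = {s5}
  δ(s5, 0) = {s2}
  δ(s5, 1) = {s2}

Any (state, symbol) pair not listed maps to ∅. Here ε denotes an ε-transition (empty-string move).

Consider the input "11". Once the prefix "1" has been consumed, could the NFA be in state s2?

Start in {s1}.
Read '1': s1→{s4}; union {s4}; ε-closure = {s4, s5}.
State s2 is not in {s4, s5}.

No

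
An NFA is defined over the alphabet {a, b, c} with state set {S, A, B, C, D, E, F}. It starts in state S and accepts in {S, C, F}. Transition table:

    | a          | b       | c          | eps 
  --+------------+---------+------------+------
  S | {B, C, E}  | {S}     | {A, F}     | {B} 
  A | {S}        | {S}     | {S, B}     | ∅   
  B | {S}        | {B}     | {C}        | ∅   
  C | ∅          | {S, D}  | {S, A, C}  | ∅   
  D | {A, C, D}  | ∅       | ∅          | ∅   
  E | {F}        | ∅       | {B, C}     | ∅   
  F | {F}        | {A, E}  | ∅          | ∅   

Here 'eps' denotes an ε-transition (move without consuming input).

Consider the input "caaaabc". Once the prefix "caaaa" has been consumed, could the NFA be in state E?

Yes

Start: ε-closure({S}) = {S, B}.
Read 'c': S→{A, F}, B→{C}; now {A, C, F}.
Read 'a': A→{S}, C→∅, F→{F}; union {S, F}; ε-closure = {S, B, F}.
Read 'a': S→{B, C, E}, B→{S}, F→{F}; now {S, B, C, E, F}.
Read 'a': S→{B, C, E}, B→{S}, C→∅, E→{F}, F→{F}; now {S, B, C, E, F}.
Read 'a': S→{B, C, E}, B→{S}, C→∅, E→{F}, F→{F}; now {S, B, C, E, F}.
State E is in {S, B, C, E, F}.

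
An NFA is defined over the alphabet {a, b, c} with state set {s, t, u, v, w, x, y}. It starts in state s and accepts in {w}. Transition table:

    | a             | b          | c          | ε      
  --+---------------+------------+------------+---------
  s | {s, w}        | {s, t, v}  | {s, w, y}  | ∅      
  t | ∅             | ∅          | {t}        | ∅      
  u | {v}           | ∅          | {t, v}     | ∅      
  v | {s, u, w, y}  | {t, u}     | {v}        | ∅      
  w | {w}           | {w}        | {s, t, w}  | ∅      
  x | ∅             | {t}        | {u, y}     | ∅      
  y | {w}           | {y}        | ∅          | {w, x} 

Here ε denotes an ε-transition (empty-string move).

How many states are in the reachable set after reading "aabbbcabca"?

6

Start in {s}.
Read 'a': {s} → {s, w}.
Read 'a': {s, w} → {s, w}.
Read 'b': {s, w} → {s, t, v, w}.
Read 'b': {s, t, v, w} → {s, t, u, v, w}.
Read 'b': {s, t, u, v, w} → {s, t, u, v, w}.
Read 'c': {s, t, u, v, w} → {s, t, v, w, x, y}.
Read 'a': {s, t, v, w, x, y} → {s, u, w, x, y}.
Read 'b': {s, u, w, x, y} → {s, t, v, w, x, y}.
Read 'c': {s, t, v, w, x, y} → {s, t, u, v, w, x, y}.
Read 'a': {s, t, u, v, w, x, y} → {s, u, v, w, x, y}.
That set has 6 states.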